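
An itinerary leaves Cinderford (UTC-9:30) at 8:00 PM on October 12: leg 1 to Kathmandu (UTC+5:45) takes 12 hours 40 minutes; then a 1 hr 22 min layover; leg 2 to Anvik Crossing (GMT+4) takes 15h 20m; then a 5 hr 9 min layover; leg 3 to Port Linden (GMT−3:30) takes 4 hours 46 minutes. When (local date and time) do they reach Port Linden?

Convert departure to UTC: 8:00 PM + 9:30 = 5:30 AM UTC on Oct 13.
Add 12 hours 40 minutes leg 1 → 6:10 PM UTC.
Add 1 hour and 22 minutes layover in Kathmandu → 7:32 PM UTC.
Add 15 hours 20 minutes leg 2 → 10:52 AM UTC (Oct 14).
Add 5 hours 9 minutes layover in Anvik Crossing → 4:01 PM UTC.
Add 4 hours 46 minutes leg 3 → 8:47 PM UTC.
Port Linden is UTC−3:30, so local arrival = 8:47 PM − 3:30 = 5:17 PM on Oct 14.

5:17 PM on Oct 14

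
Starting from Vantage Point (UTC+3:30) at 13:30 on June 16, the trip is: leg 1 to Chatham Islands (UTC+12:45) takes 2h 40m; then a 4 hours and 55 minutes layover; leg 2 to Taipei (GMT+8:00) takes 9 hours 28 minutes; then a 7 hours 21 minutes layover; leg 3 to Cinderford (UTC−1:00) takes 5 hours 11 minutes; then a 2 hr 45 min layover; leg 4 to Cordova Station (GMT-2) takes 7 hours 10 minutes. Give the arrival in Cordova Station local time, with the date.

23:30 on June 17

Convert departure to UTC: 13:30 − 3:30 = 10:00 UTC on Jun 16.
Add 2 hours and 40 minutes leg 1 → 12:40 UTC.
Add 4 hours and 55 minutes layover in Chatham Islands → 17:35 UTC.
Add 9 hours 28 minutes leg 2 → 03:03 UTC (Jun 17).
Add 7 hours 21 minutes layover in Taipei → 10:24 UTC.
Add 5 hours and 11 minutes leg 3 → 15:35 UTC.
Add 2 hours and 45 minutes layover in Cinderford → 18:20 UTC.
Add 7 hours 10 minutes leg 4 → 01:30 UTC (Jun 18).
Cordova Station is UTC−2:00, so local arrival = 01:30 − 2:00 = 23:30 on Jun 17.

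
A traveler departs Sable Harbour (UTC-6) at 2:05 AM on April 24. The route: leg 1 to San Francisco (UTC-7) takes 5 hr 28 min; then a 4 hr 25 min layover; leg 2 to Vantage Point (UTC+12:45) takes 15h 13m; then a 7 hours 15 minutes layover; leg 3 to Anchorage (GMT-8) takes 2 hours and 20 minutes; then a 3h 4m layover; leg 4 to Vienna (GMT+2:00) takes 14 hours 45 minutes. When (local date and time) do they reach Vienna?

Convert departure to UTC: 2:05 AM + 6:00 = 8:05 AM UTC on Apr 24.
Add 5 hours and 28 minutes leg 1 → 1:33 PM UTC.
Add 4 hours and 25 minutes layover in San Francisco → 5:58 PM UTC.
Add 15 hours and 13 minutes leg 2 → 9:11 AM UTC (Apr 25).
Add 7 hours and 15 minutes layover in Vantage Point → 4:26 PM UTC.
Add 2 hours and 20 minutes leg 3 → 6:46 PM UTC.
Add 3 hours 4 minutes layover in Anchorage → 9:50 PM UTC.
Add 14 hours 45 minutes leg 4 → 12:35 PM UTC (Apr 26).
Vienna is UTC+2:00, so local arrival = 12:35 PM + 2:00 = 2:35 PM on Apr 26.

2:35 PM on April 26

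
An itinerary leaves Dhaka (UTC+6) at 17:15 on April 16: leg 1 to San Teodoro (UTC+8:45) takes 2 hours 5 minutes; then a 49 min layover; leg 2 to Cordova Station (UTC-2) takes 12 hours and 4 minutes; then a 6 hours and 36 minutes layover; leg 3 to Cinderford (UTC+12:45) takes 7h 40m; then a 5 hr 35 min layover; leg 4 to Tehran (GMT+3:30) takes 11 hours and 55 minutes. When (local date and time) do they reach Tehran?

13:29 on April 18

Convert departure to UTC: 17:15 − 6:00 = 11:15 UTC on Apr 16.
Add 2 hours 5 minutes leg 1 → 13:20 UTC.
Add 49 minutes layover in San Teodoro → 14:09 UTC.
Add 12 hours 4 minutes leg 2 → 02:13 UTC (Apr 17).
Add 6 hours and 36 minutes layover in Cordova Station → 08:49 UTC.
Add 7 hours and 40 minutes leg 3 → 16:29 UTC.
Add 5 hours 35 minutes layover in Cinderford → 22:04 UTC.
Add 11 hours and 55 minutes leg 4 → 09:59 UTC (Apr 18).
Tehran is UTC+3:30, so local arrival = 09:59 + 3:30 = 13:29 on Apr 18.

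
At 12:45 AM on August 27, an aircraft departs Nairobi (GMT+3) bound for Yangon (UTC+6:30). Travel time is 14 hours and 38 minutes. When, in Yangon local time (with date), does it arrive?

6:53 PM on August 27

Convert departure to UTC: 12:45 AM − 3:00 = 9:45 PM UTC on Aug 26.
Add 14 hours and 38 minutes travel time → 12:23 PM UTC (Aug 27).
Yangon is UTC+6:30, so local arrival = 12:23 PM + 6:30 = 6:53 PM on Aug 27.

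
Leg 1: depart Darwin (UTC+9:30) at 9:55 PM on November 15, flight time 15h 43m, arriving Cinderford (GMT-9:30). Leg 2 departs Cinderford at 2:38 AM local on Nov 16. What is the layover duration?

8 hours

Convert departure to UTC: 9:55 PM − 9:30 = 12:25 PM UTC on Nov 15.
Add 15 hours 43 minutes flight time → 4:08 AM UTC (Nov 16).
Cinderford is UTC−9:30, so local arrival = 4:08 AM − 9:30 = 6:38 PM on Nov 15.
Layover = 2:38 AM − 6:38 PM (+1 day) = 8 hours.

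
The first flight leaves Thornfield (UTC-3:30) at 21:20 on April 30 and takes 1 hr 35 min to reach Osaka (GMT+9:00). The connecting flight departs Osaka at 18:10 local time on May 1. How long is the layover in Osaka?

6 hours 45 minutes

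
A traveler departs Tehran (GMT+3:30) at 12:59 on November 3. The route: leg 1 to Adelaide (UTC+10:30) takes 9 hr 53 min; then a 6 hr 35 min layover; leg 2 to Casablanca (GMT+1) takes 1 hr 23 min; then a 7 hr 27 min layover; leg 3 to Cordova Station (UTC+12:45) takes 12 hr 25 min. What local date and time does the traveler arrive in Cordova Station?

Convert departure to UTC: 12:59 − 3:30 = 09:29 UTC on Nov 3.
Add 9 hours and 53 minutes leg 1 → 19:22 UTC.
Add 6 hours and 35 minutes layover in Adelaide → 01:57 UTC (Nov 4).
Add 1 hour and 23 minutes leg 2 → 03:20 UTC.
Add 7 hours 27 minutes layover in Casablanca → 10:47 UTC.
Add 12 hours 25 minutes leg 3 → 23:12 UTC.
Cordova Station is UTC+12:45, so local arrival = 23:12 + 12:45 = 11:57 on Nov 5.

11:57 on November 5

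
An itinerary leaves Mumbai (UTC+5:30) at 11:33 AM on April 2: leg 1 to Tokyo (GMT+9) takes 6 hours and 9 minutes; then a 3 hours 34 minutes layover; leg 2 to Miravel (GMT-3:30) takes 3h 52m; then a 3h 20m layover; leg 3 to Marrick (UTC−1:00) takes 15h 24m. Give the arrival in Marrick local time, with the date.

Convert departure to UTC: 11:33 AM − 5:30 = 6:03 AM UTC on Apr 2.
Add 6 hours and 9 minutes leg 1 → 12:12 PM UTC.
Add 3 hours 34 minutes layover in Tokyo → 3:46 PM UTC.
Add 3 hours 52 minutes leg 2 → 7:38 PM UTC.
Add 3 hours 20 minutes layover in Miravel → 10:58 PM UTC.
Add 15 hours and 24 minutes leg 3 → 2:22 PM UTC (Apr 3).
Marrick is UTC−1:00, so local arrival = 2:22 PM − 1:00 = 1:22 PM on Apr 3.

1:22 PM on April 3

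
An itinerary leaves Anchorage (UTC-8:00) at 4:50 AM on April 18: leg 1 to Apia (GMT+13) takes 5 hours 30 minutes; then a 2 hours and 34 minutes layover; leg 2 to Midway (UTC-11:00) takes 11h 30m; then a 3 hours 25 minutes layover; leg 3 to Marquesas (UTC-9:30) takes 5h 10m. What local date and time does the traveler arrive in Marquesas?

7:29 AM on Apr 19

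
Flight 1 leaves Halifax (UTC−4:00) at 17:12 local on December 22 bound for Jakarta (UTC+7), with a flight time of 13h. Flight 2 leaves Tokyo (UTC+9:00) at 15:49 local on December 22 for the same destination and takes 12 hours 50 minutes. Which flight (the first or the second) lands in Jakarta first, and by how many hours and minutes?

the second, by 14 hours 33 minutes

Flight 1 in UTC: 17:12 + 4:00 = 21:12 on Dec 22.
+13 hours → arrive 10:12 UTC on Dec 23.
Flight 2 in UTC: 15:49 − 9:00 = 06:49 on Dec 22.
+12 hours and 50 minutes → arrive 19:39 UTC on Dec 22.
Flight 2 lands earlier by 14 hours 33 minutes.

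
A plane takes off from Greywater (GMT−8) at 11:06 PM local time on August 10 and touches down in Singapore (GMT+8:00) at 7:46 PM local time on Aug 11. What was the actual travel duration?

4 hours 40 minutes

Departure in UTC: 11:06 PM + 8:00 = 7:06 AM on Aug 11.
Arrival in UTC: 7:46 PM − 8:00 = 11:46 AM on Aug 11.
Elapsed = 11:46 AM − 7:06 AM = 4 hours 40 minutes.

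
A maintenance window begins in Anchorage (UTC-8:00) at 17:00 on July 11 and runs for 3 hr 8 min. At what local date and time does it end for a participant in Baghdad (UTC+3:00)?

07:08 on July 12

Baghdad is 11:00 ahead of Anchorage.
After 3 hours 8 minutes it is 20:08 in Anchorage.
Shift by the zone difference: 20:08 + 11:00 = 07:08 on Jul 12 in Baghdad.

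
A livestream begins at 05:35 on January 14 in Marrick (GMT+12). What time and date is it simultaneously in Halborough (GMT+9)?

02:35 on January 14

Halborough is 3:00 behind Marrick.
Shift by the zone difference: 05:35 − 3:00 = 02:35 on Jan 14 in Halborough.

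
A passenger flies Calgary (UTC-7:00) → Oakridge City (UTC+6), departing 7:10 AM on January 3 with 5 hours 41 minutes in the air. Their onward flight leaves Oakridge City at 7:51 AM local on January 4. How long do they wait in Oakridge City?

Convert departure to UTC: 7:10 AM + 7:00 = 2:10 PM UTC on Jan 3.
Add 5 hours 41 minutes flight time → 7:51 PM UTC.
Oakridge City is UTC+6:00, so local arrival = 7:51 PM + 6:00 = 1:51 AM on Jan 4.
Layover = 7:51 AM − 1:51 AM = 6 hours.

6 hours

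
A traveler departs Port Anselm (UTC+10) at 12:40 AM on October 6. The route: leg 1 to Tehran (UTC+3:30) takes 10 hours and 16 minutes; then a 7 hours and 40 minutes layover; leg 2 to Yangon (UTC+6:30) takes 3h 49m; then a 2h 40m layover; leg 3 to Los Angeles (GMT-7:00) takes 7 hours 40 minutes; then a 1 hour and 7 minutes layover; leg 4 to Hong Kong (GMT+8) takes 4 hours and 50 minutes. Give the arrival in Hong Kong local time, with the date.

12:42 PM on Oct 7

Convert departure to UTC: 12:40 AM − 10:00 = 2:40 PM UTC on Oct 5.
Add 10 hours and 16 minutes leg 1 → 12:56 AM UTC (Oct 6).
Add 7 hours and 40 minutes layover in Tehran → 8:36 AM UTC.
Add 3 hours 49 minutes leg 2 → 12:25 PM UTC.
Add 2 hours 40 minutes layover in Yangon → 3:05 PM UTC.
Add 7 hours 40 minutes leg 3 → 10:45 PM UTC.
Add 1 hour 7 minutes layover in Los Angeles → 11:52 PM UTC.
Add 4 hours and 50 minutes leg 4 → 4:42 AM UTC (Oct 7).
Hong Kong is UTC+8:00, so local arrival = 4:42 AM + 8:00 = 12:42 PM on Oct 7.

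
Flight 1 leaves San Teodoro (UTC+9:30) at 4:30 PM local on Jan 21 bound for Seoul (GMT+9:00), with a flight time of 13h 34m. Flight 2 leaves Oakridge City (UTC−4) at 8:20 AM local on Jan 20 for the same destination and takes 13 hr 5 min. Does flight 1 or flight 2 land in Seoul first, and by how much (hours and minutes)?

Flight 1 in UTC: 4:30 PM − 9:30 = 7:00 AM on Jan 21.
+13 hours and 34 minutes → arrive 8:34 PM UTC on Jan 21.
Flight 2 in UTC: 8:20 AM + 4:00 = 12:20 PM on Jan 20.
+13 hours 5 minutes → arrive 1:25 AM UTC on Jan 21.
Flight 2 lands earlier by 19 hours 9 minutes.

the second, by 19 hours 9 minutes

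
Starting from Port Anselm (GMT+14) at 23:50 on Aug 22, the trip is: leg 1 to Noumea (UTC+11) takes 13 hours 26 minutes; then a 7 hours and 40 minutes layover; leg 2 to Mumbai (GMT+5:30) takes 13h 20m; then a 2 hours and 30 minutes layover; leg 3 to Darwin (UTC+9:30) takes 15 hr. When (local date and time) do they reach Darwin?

Convert departure to UTC: 23:50 − 14:00 = 09:50 UTC on Aug 22.
Add 13 hours and 26 minutes leg 1 → 23:16 UTC.
Add 7 hours 40 minutes layover in Noumea → 06:56 UTC (Aug 23).
Add 13 hours 20 minutes leg 2 → 20:16 UTC.
Add 2 hours 30 minutes layover in Mumbai → 22:46 UTC.
Add 15 hours leg 3 → 13:46 UTC (Aug 24).
Darwin is UTC+9:30, so local arrival = 13:46 + 9:30 = 23:16 on Aug 24.

23:16 on August 24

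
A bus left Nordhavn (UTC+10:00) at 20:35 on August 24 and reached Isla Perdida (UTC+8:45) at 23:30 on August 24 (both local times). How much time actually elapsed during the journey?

Isla Perdida is 1:15 behind Nordhavn.
Clock-face elapsed time (ignoring zones) is 2 hours 55 minutes.
Actual elapsed = 2 hours 55 minutes + 1:15 = 4 hours 10 minutes.

4 hours 10 minutes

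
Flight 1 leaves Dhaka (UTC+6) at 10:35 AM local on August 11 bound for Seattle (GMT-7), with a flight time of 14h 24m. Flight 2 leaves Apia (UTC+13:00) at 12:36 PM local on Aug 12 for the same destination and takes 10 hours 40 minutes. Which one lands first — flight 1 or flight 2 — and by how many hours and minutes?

the first, by 15 hours 17 minutes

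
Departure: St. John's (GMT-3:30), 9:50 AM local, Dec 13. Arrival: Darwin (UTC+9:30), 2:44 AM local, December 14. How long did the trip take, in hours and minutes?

3 hours 54 minutes

Departure in UTC: 9:50 AM + 3:30 = 1:20 PM on Dec 13.
Arrival in UTC: 2:44 AM − 9:30 = 5:14 PM on Dec 13.
Elapsed = 5:14 PM − 1:20 PM = 3 hours 54 minutes.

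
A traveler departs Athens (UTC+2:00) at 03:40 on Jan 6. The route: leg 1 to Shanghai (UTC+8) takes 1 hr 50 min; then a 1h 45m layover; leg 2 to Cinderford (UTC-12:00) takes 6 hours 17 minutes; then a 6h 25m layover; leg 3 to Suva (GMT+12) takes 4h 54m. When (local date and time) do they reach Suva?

Convert departure to UTC: 03:40 − 2:00 = 01:40 UTC on Jan 6.
Add 1 hour and 50 minutes leg 1 → 03:30 UTC.
Add 1 hour and 45 minutes layover in Shanghai → 05:15 UTC.
Add 6 hours 17 minutes leg 2 → 11:32 UTC.
Add 6 hours 25 minutes layover in Cinderford → 17:57 UTC.
Add 4 hours 54 minutes leg 3 → 22:51 UTC.
Suva is UTC+12:00, so local arrival = 22:51 + 12:00 = 10:51 on Jan 7.

10:51 on Jan 7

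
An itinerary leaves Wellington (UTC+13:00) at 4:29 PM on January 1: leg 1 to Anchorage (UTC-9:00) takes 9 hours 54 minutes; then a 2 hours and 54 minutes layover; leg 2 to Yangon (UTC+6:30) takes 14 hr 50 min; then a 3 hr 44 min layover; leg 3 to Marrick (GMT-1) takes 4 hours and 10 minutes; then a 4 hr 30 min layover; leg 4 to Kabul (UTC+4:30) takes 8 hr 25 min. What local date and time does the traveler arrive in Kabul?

Convert departure to UTC: 4:29 PM − 13:00 = 3:29 AM UTC on Jan 1.
Add 9 hours and 54 minutes leg 1 → 1:23 PM UTC.
Add 2 hours and 54 minutes layover in Anchorage → 4:17 PM UTC.
Add 14 hours and 50 minutes leg 2 → 7:07 AM UTC (Jan 2).
Add 3 hours 44 minutes layover in Yangon → 10:51 AM UTC.
Add 4 hours and 10 minutes leg 3 → 3:01 PM UTC.
Add 4 hours 30 minutes layover in Marrick → 7:31 PM UTC.
Add 8 hours 25 minutes leg 4 → 3:56 AM UTC (Jan 3).
Kabul is UTC+4:30, so local arrival = 3:56 AM + 4:30 = 8:26 AM on Jan 3.

8:26 AM on Jan 3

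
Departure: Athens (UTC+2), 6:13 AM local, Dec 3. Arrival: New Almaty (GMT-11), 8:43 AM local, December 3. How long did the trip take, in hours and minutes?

15 hours 30 minutes

New Almaty is 13:00 behind Athens.
Clock-face elapsed time (ignoring zones) is 2 hours 30 minutes.
Actual elapsed = 2 hours 30 minutes + 13:00 = 15 hours 30 minutes.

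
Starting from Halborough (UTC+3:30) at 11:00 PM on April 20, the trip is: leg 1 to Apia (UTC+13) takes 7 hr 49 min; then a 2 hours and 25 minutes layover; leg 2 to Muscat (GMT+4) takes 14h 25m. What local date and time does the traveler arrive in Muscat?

12:09 AM on Apr 22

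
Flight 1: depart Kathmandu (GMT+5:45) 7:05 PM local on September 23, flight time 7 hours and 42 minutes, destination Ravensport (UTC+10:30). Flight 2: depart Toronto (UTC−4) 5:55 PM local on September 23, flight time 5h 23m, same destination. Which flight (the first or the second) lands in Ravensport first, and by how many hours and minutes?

the first, by 6 hours 16 minutes

Flight 1 in UTC: 7:05 PM − 5:45 = 1:20 PM on Sep 23.
+7 hours 42 minutes → arrive 9:02 PM UTC on Sep 23.
Flight 2 in UTC: 5:55 PM + 4:00 = 9:55 PM on Sep 23.
+5 hours and 23 minutes → arrive 3:18 AM UTC on Sep 24.
Flight 1 lands earlier by 6 hours 16 minutes.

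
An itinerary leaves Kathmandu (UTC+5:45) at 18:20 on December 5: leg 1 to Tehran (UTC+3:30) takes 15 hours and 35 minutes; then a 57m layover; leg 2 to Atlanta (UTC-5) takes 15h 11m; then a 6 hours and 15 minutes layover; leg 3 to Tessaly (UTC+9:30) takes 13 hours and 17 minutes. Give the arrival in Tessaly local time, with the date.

01:20 on Dec 8

Convert departure to UTC: 18:20 − 5:45 = 12:35 UTC on Dec 5.
Add 15 hours 35 minutes leg 1 → 04:10 UTC (Dec 6).
Add 57 minutes layover in Tehran → 05:07 UTC.
Add 15 hours and 11 minutes leg 2 → 20:18 UTC.
Add 6 hours 15 minutes layover in Atlanta → 02:33 UTC (Dec 7).
Add 13 hours 17 minutes leg 3 → 15:50 UTC.
Tessaly is UTC+9:30, so local arrival = 15:50 + 9:30 = 01:20 on Dec 8.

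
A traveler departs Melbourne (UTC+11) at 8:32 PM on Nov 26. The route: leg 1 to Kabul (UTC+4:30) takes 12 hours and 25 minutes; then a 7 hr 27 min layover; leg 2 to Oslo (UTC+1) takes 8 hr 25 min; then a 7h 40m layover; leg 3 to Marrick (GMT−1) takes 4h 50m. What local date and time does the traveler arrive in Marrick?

Convert departure to UTC: 8:32 PM − 11:00 = 9:32 AM UTC on Nov 26.
Add 12 hours 25 minutes leg 1 → 9:57 PM UTC.
Add 7 hours 27 minutes layover in Kabul → 5:24 AM UTC (Nov 27).
Add 8 hours 25 minutes leg 2 → 1:49 PM UTC.
Add 7 hours 40 minutes layover in Oslo → 9:29 PM UTC.
Add 4 hours 50 minutes leg 3 → 2:19 AM UTC (Nov 28).
Marrick is UTC−1:00, so local arrival = 2:19 AM − 1:00 = 1:19 AM on Nov 28.

1:19 AM on November 28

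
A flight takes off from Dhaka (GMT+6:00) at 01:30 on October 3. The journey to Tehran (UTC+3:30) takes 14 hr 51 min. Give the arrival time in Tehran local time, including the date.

13:51 on Oct 3

Convert departure to UTC: 01:30 − 6:00 = 19:30 UTC on Oct 2.
Add 14 hours and 51 minutes travel time → 10:21 UTC (Oct 3).
Tehran is UTC+3:30, so local arrival = 10:21 + 3:30 = 13:51 on Oct 3.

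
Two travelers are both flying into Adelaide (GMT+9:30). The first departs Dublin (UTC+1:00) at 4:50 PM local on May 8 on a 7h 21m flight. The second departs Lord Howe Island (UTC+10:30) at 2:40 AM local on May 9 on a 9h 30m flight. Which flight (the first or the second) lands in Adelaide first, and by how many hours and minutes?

Flight 1 in UTC: 4:50 PM − 1:00 = 3:50 PM on May 8.
+7 hours and 21 minutes → arrive 11:11 PM UTC on May 8.
Flight 2 in UTC: 2:40 AM − 10:30 = 4:10 PM on May 8.
+9 hours and 30 minutes → arrive 1:40 AM UTC on May 9.
Flight 1 lands earlier by 2 hours 29 minutes.

the first, by 2 hours 29 minutes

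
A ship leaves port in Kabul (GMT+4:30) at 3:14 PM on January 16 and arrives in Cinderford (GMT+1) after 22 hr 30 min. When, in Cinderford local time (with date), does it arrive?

Cinderford is 3:30 behind Kabul.
After 22 hours and 30 minutes it is 1:44 PM (Jan 17) in Kabul.
Shift by the zone difference: 1:44 PM − 3:30 = 10:14 AM on Jan 17 in Cinderford.

10:14 AM on Jan 17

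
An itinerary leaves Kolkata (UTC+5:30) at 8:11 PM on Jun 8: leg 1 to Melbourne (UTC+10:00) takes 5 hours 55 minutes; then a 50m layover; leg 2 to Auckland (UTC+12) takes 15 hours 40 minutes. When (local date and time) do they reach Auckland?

1:06 AM on June 10

Convert departure to UTC: 8:11 PM − 5:30 = 2:41 PM UTC on Jun 8.
Add 5 hours 55 minutes leg 1 → 8:36 PM UTC.
Add 50 minutes layover in Melbourne → 9:26 PM UTC.
Add 15 hours 40 minutes leg 2 → 1:06 PM UTC (Jun 9).
Auckland is UTC+12:00, so local arrival = 1:06 PM + 12:00 = 1:06 AM on Jun 10.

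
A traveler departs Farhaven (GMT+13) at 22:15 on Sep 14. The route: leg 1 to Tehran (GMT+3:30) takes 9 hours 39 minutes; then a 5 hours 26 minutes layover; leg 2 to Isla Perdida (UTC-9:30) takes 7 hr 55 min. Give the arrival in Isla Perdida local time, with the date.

Convert departure to UTC: 22:15 − 13:00 = 09:15 UTC on Sep 14.
Add 9 hours 39 minutes leg 1 → 18:54 UTC.
Add 5 hours and 26 minutes layover in Tehran → 00:20 UTC (Sep 15).
Add 7 hours and 55 minutes leg 2 → 08:15 UTC.
Isla Perdida is UTC−9:30, so local arrival = 08:15 − 9:30 = 22:45 on Sep 14.

22:45 on Sep 14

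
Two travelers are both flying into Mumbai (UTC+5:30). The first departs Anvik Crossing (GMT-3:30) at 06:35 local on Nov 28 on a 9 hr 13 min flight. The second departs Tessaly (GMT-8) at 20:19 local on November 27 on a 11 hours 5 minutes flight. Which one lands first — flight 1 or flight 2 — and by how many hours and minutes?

the second, by 3 hours 54 minutes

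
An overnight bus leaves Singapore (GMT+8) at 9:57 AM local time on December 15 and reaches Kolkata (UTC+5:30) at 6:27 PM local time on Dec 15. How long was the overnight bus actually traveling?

11 hours

Kolkata is 2:30 behind Singapore.
Clock-face elapsed time (ignoring zones) is 8 hours 30 minutes.
Actual elapsed = 8 hours 30 minutes + 2:30 = 11 hours.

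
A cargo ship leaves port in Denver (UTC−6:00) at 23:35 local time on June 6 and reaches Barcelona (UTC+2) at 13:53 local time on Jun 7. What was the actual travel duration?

Departure in UTC: 23:35 + 6:00 = 05:35 on Jun 7.
Arrival in UTC: 13:53 − 2:00 = 11:53 on Jun 7.
Elapsed = 11:53 − 05:35 = 6 hours 18 minutes.

6 hours 18 minutes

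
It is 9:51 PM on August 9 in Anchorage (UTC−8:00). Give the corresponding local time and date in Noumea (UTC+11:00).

4:51 PM on Aug 10

In UTC: 9:51 PM + 8:00 = 5:51 AM on Aug 10.
Noumea is UTC+11:00: 5:51 AM + 11:00 = 4:51 PM on Aug 10.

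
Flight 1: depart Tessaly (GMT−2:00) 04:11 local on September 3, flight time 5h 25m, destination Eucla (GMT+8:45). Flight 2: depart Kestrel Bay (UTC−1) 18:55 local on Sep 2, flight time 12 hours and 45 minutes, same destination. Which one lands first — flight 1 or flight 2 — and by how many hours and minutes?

Flight 1 in UTC: 04:11 + 2:00 = 06:11 on Sep 3.
+5 hours 25 minutes → arrive 11:36 UTC on Sep 3.
Flight 2 in UTC: 18:55 + 1:00 = 19:55 on Sep 2.
+12 hours and 45 minutes → arrive 08:40 UTC on Sep 3.
Flight 2 lands earlier by 2 hours 56 minutes.

the second, by 2 hours 56 minutes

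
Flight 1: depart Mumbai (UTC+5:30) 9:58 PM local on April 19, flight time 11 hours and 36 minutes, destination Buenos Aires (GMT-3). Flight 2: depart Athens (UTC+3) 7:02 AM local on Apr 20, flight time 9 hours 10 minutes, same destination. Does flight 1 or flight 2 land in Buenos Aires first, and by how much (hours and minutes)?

Flight 1 in UTC: 9:58 PM − 5:30 = 4:28 PM on Apr 19.
+11 hours and 36 minutes → arrive 4:04 AM UTC on Apr 20.
Flight 2 in UTC: 7:02 AM − 3:00 = 4:02 AM on Apr 20.
+9 hours and 10 minutes → arrive 1:12 PM UTC on Apr 20.
Flight 1 lands earlier by 9 hours 8 minutes.

the first, by 9 hours 8 minutes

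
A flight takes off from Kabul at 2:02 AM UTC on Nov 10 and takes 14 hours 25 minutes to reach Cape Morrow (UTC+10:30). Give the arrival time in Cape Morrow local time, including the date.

2:57 AM on November 11

Departure is given in UTC: 2:02 AM on Nov 10.
Add 14 hours 25 minutes → 4:27 PM UTC.
Cape Morrow is UTC+10:30: 4:27 PM + 10:30 = 2:57 AM on Nov 11.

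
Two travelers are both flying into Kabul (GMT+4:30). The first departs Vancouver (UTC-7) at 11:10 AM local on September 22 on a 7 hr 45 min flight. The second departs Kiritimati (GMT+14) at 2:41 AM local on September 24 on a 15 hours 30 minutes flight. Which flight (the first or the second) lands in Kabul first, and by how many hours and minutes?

the first, by 26 hours 16 minutes

Flight 1 in UTC: 11:10 AM + 7:00 = 6:10 PM on Sep 22.
+7 hours and 45 minutes → arrive 1:55 AM UTC on Sep 23.
Flight 2 in UTC: 2:41 AM − 14:00 = 12:41 PM on Sep 23.
+15 hours 30 minutes → arrive 4:11 AM UTC on Sep 24.
Flight 1 lands earlier by 26 hours 16 minutes.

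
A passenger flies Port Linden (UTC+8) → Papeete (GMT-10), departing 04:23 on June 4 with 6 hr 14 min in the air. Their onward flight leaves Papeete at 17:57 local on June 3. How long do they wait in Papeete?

Convert departure to UTC: 04:23 − 8:00 = 20:23 UTC on Jun 3.
Add 6 hours 14 minutes flight time → 02:37 UTC (Jun 4).
Papeete is UTC−10:00, so local arrival = 02:37 − 10:00 = 16:37 on Jun 3.
Layover = 17:57 − 16:37 = 1 hour 20 minutes.

1 hour 20 minutes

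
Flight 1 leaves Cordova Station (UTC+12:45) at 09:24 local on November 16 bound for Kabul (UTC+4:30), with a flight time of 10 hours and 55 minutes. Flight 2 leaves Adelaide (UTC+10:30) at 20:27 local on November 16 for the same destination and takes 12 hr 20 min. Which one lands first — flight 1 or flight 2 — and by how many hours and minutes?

Flight 1 in UTC: 09:24 − 12:45 = 20:39 on Nov 15.
+10 hours 55 minutes → arrive 07:34 UTC on Nov 16.
Flight 2 in UTC: 20:27 − 10:30 = 09:57 on Nov 16.
+12 hours and 20 minutes → arrive 22:17 UTC on Nov 16.
Flight 1 lands earlier by 14 hours 43 minutes.

the first, by 14 hours 43 minutes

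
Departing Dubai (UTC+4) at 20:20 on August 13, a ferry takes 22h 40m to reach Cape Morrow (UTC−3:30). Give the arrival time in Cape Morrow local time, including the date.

11:30 on August 14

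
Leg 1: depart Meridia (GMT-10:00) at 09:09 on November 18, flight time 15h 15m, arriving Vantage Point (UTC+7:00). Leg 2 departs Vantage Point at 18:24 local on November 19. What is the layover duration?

Convert departure to UTC: 09:09 + 10:00 = 19:09 UTC on Nov 18.
Add 15 hours 15 minutes flight time → 10:24 UTC (Nov 19).
Vantage Point is UTC+7:00, so local arrival = 10:24 + 7:00 = 17:24 on Nov 19.
Layover = 18:24 − 17:24 = 1 hour.

1 hour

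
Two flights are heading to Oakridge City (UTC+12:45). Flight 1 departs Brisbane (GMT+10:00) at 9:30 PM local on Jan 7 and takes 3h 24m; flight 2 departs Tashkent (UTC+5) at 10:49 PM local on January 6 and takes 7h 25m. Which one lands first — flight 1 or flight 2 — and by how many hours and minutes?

the second, by 13 hours 40 minutes

Flight 1 in UTC: 9:30 PM − 10:00 = 11:30 AM on Jan 7.
+3 hours and 24 minutes → arrive 2:54 PM UTC on Jan 7.
Flight 2 in UTC: 10:49 PM − 5:00 = 5:49 PM on Jan 6.
+7 hours 25 minutes → arrive 1:14 AM UTC on Jan 7.
Flight 2 lands earlier by 13 hours 40 minutes.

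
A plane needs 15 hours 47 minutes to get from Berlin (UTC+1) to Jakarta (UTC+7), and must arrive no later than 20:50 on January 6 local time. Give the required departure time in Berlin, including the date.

Target arrival in UTC: 20:50 − 7:00 = 13:50 on Jan 6.
Subtract 15 hours and 47 minutes → departure 22:03 UTC on Jan 5.
Berlin is UTC+1:00: 22:03 + 1:00 = 23:03 on Jan 5.

23:03 on January 5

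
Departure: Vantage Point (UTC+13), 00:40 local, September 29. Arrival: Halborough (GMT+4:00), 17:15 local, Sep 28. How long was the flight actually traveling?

1 hour 35 minutes

Departure in UTC: 00:40 − 13:00 = 11:40 on Sep 28.
Arrival in UTC: 17:15 − 4:00 = 13:15 on Sep 28.
Elapsed = 13:15 − 11:40 = 1 hour 35 minutes.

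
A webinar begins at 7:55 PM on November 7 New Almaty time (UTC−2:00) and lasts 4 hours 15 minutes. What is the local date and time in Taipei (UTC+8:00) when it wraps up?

Convert start to UTC: 7:55 PM + 2:00 = 9:55 PM UTC on Nov 7.
Add 4 hours and 15 minutes duration → 2:10 AM UTC (Nov 8).
Taipei is UTC+8:00, so local end time = 2:10 AM + 8:00 = 10:10 AM on Nov 8.

10:10 AM on November 8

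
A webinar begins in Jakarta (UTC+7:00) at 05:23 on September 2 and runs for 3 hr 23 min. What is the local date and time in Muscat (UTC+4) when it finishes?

Muscat is 3:00 behind Jakarta.
After 3 hours and 23 minutes it is 08:46 in Jakarta.
Shift by the zone difference: 08:46 − 3:00 = 05:46 on Sep 2 in Muscat.

05:46 on September 2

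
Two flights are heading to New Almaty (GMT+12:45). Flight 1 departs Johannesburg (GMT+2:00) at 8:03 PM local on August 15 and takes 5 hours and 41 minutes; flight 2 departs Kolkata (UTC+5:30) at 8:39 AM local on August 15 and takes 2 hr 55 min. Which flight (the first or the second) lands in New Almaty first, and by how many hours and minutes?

the second, by 17 hours 40 minutes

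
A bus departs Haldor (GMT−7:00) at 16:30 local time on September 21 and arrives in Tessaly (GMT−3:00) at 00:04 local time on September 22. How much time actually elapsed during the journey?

Departure in UTC: 16:30 + 7:00 = 23:30 on Sep 21.
Arrival in UTC: 00:04 + 3:00 = 03:04 on Sep 22.
Elapsed = 03:04 − 23:30 (+1 day) = 3 hours 34 minutes.

3 hours 34 minutes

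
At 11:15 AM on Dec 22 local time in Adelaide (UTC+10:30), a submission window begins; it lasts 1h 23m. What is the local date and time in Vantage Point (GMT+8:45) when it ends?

10:53 AM on Dec 22

Vantage Point is 1:45 behind Adelaide.
After 1 hour and 23 minutes it is 12:38 PM in Adelaide.
Shift by the zone difference: 12:38 PM − 1:45 = 10:53 AM on Dec 22 in Vantage Point.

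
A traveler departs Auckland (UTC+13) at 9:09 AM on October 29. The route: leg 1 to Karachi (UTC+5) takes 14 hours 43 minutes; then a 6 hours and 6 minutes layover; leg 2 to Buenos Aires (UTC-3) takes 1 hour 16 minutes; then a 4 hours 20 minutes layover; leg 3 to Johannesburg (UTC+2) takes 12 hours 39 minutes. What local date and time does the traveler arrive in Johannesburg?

Convert departure to UTC: 9:09 AM − 13:00 = 8:09 PM UTC on Oct 28.
Add 14 hours 43 minutes leg 1 → 10:52 AM UTC (Oct 29).
Add 6 hours 6 minutes layover in Karachi → 4:58 PM UTC.
Add 1 hour and 16 minutes leg 2 → 6:14 PM UTC.
Add 4 hours and 20 minutes layover in Buenos Aires → 10:34 PM UTC.
Add 12 hours 39 minutes leg 3 → 11:13 AM UTC (Oct 30).
Johannesburg is UTC+2:00, so local arrival = 11:13 AM + 2:00 = 1:13 PM on Oct 30.

1:13 PM on October 30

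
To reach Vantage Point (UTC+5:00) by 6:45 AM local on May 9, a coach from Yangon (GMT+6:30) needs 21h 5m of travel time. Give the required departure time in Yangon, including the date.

Target arrival in UTC: 6:45 AM − 5:00 = 1:45 AM on May 9.
Subtract 21 hours 5 minutes → departure 4:40 AM UTC on May 8.
Yangon is UTC+6:30: 4:40 AM + 6:30 = 11:10 AM on May 8.

11:10 AM on May 8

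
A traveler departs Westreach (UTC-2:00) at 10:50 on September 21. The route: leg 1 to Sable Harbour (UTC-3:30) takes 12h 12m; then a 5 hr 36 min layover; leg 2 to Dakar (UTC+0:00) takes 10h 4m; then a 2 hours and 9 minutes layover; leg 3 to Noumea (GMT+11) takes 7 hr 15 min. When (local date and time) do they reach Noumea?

Convert departure to UTC: 10:50 + 2:00 = 12:50 UTC on Sep 21.
Add 12 hours and 12 minutes leg 1 → 01:02 UTC (Sep 22).
Add 5 hours 36 minutes layover in Sable Harbour → 06:38 UTC.
Add 10 hours and 4 minutes leg 2 → 16:42 UTC.
Add 2 hours 9 minutes layover in Dakar → 18:51 UTC.
Add 7 hours 15 minutes leg 3 → 02:06 UTC (Sep 23).
Noumea is UTC+11:00, so local arrival = 02:06 + 11:00 = 13:06 on Sep 23.

13:06 on September 23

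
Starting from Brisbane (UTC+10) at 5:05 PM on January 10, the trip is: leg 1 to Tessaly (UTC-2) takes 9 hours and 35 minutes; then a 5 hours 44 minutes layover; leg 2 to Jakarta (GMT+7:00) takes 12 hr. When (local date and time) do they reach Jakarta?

Convert departure to UTC: 5:05 PM − 10:00 = 7:05 AM UTC on Jan 10.
Add 9 hours 35 minutes leg 1 → 4:40 PM UTC.
Add 5 hours 44 minutes layover in Tessaly → 10:24 PM UTC.
Add 12 hours leg 2 → 10:24 AM UTC (Jan 11).
Jakarta is UTC+7:00, so local arrival = 10:24 AM + 7:00 = 5:24 PM on Jan 11.

5:24 PM on Jan 11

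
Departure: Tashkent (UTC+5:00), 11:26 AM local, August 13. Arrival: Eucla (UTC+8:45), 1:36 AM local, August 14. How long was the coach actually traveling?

10 hours 25 minutes

Departure in UTC: 11:26 AM − 5:00 = 6:26 AM on Aug 13.
Arrival in UTC: 1:36 AM − 8:45 = 4:51 PM on Aug 13.
Elapsed = 4:51 PM − 6:26 AM = 10 hours 25 minutes.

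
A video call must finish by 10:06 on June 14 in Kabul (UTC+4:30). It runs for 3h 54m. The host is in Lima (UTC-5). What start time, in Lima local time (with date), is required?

20:42 on Jun 13

Target end time in UTC: 10:06 − 4:30 = 05:36 on Jun 14.
Subtract 3 hours and 54 minutes → start 01:42 UTC on Jun 14.
Lima is UTC−5:00: 01:42 − 5:00 = 20:42 on Jun 13.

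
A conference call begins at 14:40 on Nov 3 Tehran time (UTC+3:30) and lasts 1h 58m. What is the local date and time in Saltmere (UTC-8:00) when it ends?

05:08 on November 3

Convert start to UTC: 14:40 − 3:30 = 11:10 UTC on Nov 3.
Add 1 hour and 58 minutes duration → 13:08 UTC.
Saltmere is UTC−8:00, so local end time = 13:08 − 8:00 = 05:08 on Nov 3.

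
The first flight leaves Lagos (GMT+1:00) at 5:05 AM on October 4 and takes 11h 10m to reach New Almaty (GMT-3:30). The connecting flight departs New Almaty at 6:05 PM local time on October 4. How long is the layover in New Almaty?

Convert departure to UTC: 5:05 AM − 1:00 = 4:05 AM UTC on Oct 4.
Add 11 hours and 10 minutes flight time → 3:15 PM UTC.
New Almaty is UTC−3:30, so local arrival = 3:15 PM − 3:30 = 11:45 AM on Oct 4.
Layover = 6:05 PM − 11:45 AM = 6 hours 20 minutes.

6 hours 20 minutes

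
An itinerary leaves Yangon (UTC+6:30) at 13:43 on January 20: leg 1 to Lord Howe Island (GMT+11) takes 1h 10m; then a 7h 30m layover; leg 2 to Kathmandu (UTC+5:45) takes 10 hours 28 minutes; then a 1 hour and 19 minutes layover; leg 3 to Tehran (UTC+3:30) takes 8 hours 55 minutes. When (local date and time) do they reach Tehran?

16:05 on January 21

Convert departure to UTC: 13:43 − 6:30 = 07:13 UTC on Jan 20.
Add 1 hour and 10 minutes leg 1 → 08:23 UTC.
Add 7 hours 30 minutes layover in Lord Howe Island → 15:53 UTC.
Add 10 hours and 28 minutes leg 2 → 02:21 UTC (Jan 21).
Add 1 hour and 19 minutes layover in Kathmandu → 03:40 UTC.
Add 8 hours 55 minutes leg 3 → 12:35 UTC.
Tehran is UTC+3:30, so local arrival = 12:35 + 3:30 = 16:05 on Jan 21.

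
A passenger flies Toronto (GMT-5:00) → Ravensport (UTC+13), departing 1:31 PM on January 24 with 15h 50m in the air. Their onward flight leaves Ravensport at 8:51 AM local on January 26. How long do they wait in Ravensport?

Convert departure to UTC: 1:31 PM + 5:00 = 6:31 PM UTC on Jan 24.
Add 15 hours and 50 minutes flight time → 10:21 AM UTC (Jan 25).
Ravensport is UTC+13:00, so local arrival = 10:21 AM + 13:00 = 11:21 PM on Jan 25.
Layover = 8:51 AM − 11:21 PM (+1 day) = 9 hours 30 minutes.

9 hours 30 minutes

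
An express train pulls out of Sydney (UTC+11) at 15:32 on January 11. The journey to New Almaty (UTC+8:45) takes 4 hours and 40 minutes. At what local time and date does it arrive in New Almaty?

17:57 on January 11

New Almaty is 2:15 behind Sydney.
After 4 hours 40 minutes it is 20:12 in Sydney.
Shift by the zone difference: 20:12 − 2:15 = 17:57 on Jan 11 in New Almaty.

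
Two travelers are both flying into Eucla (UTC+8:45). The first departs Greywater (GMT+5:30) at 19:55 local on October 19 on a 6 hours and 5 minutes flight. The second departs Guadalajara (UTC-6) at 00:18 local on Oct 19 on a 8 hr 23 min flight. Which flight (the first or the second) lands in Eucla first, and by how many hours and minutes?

the second, by 5 hours 49 minutes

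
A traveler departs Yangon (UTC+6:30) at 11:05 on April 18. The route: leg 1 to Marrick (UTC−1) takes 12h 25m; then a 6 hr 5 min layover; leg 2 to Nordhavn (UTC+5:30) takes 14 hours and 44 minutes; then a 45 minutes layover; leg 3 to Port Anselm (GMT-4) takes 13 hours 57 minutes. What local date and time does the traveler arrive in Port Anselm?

Convert departure to UTC: 11:05 − 6:30 = 04:35 UTC on Apr 18.
Add 12 hours and 25 minutes leg 1 → 17:00 UTC.
Add 6 hours and 5 minutes layover in Marrick → 23:05 UTC.
Add 14 hours 44 minutes leg 2 → 13:49 UTC (Apr 19).
Add 45 minutes layover in Nordhavn → 14:34 UTC.
Add 13 hours 57 minutes leg 3 → 04:31 UTC (Apr 20).
Port Anselm is UTC−4:00, so local arrival = 04:31 − 4:00 = 00:31 on Apr 20.

00:31 on April 20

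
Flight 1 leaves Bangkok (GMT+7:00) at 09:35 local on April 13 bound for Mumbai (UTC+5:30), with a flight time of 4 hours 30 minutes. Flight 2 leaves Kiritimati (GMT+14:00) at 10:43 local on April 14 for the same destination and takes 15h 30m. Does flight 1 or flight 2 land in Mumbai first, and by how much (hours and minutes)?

the first, by 29 hours 8 minutes

Flight 1 in UTC: 09:35 − 7:00 = 02:35 on Apr 13.
+4 hours and 30 minutes → arrive 07:05 UTC on Apr 13.
Flight 2 in UTC: 10:43 − 14:00 = 20:43 on Apr 13.
+15 hours 30 minutes → arrive 12:13 UTC on Apr 14.
Flight 1 lands earlier by 29 hours 8 minutes.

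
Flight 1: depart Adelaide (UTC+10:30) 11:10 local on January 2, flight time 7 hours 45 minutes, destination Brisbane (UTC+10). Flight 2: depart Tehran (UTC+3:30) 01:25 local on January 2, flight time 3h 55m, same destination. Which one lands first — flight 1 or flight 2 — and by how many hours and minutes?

Flight 1 in UTC: 11:10 − 10:30 = 00:40 on Jan 2.
+7 hours and 45 minutes → arrive 08:25 UTC on Jan 2.
Flight 2 in UTC: 01:25 − 3:30 = 21:55 on Jan 1.
+3 hours and 55 minutes → arrive 01:50 UTC on Jan 2.
Flight 2 lands earlier by 6 hours 35 minutes.

the second, by 6 hours 35 minutes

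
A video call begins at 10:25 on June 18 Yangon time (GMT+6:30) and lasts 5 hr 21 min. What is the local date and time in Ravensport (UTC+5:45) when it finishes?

15:01 on June 18

Convert start to UTC: 10:25 − 6:30 = 03:55 UTC on Jun 18.
Add 5 hours 21 minutes duration → 09:16 UTC.
Ravensport is UTC+5:45, so local end time = 09:16 + 5:45 = 15:01 on Jun 18.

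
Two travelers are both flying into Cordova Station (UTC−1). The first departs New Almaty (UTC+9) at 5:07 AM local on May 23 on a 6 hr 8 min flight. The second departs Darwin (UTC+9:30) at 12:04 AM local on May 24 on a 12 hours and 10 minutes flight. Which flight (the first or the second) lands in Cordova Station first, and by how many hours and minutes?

Flight 1 in UTC: 5:07 AM − 9:00 = 8:07 PM on May 22.
+6 hours 8 minutes → arrive 2:15 AM UTC on May 23.
Flight 2 in UTC: 12:04 AM − 9:30 = 2:34 PM on May 23.
+12 hours and 10 minutes → arrive 2:44 AM UTC on May 24.
Flight 1 lands earlier by 24 hours 29 minutes.

the first, by 24 hours 29 minutes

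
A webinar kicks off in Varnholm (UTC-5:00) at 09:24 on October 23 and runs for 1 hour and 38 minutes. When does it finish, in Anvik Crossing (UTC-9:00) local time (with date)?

07:02 on October 23

Convert start to UTC: 09:24 + 5:00 = 14:24 UTC on Oct 23.
Add 1 hour 38 minutes duration → 16:02 UTC.
Anvik Crossing is UTC−9:00, so local end time = 16:02 − 9:00 = 07:02 on Oct 23.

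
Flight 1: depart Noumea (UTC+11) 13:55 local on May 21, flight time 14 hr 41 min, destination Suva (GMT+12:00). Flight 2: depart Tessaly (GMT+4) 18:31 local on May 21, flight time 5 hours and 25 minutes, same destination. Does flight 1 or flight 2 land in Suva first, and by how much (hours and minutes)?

the first, by 2 hours 20 minutes

Flight 1 in UTC: 13:55 − 11:00 = 02:55 on May 21.
+14 hours and 41 minutes → arrive 17:36 UTC on May 21.
Flight 2 in UTC: 18:31 − 4:00 = 14:31 on May 21.
+5 hours 25 minutes → arrive 19:56 UTC on May 21.
Flight 1 lands earlier by 2 hours 20 minutes.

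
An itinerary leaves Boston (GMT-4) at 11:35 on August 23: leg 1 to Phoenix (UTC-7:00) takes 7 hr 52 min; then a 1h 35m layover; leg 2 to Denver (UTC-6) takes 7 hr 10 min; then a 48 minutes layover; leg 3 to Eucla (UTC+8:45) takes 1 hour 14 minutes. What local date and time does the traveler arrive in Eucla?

Convert departure to UTC: 11:35 + 4:00 = 15:35 UTC on Aug 23.
Add 7 hours and 52 minutes leg 1 → 23:27 UTC.
Add 1 hour 35 minutes layover in Phoenix → 01:02 UTC (Aug 24).
Add 7 hours and 10 minutes leg 2 → 08:12 UTC.
Add 48 minutes layover in Denver → 09:00 UTC.
Add 1 hour and 14 minutes leg 3 → 10:14 UTC.
Eucla is UTC+8:45, so local arrival = 10:14 + 8:45 = 18:59 on Aug 24.

18:59 on Aug 24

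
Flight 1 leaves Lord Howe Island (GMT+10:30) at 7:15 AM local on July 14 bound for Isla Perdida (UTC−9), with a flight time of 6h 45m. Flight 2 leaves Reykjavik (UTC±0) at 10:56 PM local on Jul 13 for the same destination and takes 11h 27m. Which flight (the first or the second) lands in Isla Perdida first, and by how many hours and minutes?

the first, by 6 hours 53 minutes

Flight 1 in UTC: 7:15 AM − 10:30 = 8:45 PM on Jul 13.
+6 hours and 45 minutes → arrive 3:30 AM UTC on Jul 14.
Flight 2 departs at 10:56 PM UTC (Jul 13).
+11 hours and 27 minutes → arrive 10:23 AM UTC on Jul 14.
Flight 1 lands earlier by 6 hours 53 minutes.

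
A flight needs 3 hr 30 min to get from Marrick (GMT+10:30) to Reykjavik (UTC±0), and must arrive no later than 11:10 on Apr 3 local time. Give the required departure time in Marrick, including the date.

Target arrival is already UTC: 11:10 on Apr 3.
Subtract 3 hours 30 minutes → departure 07:40 UTC on Apr 3.
Marrick is UTC+10:30: 07:40 + 10:30 = 18:10 on Apr 3.

18:10 on April 3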